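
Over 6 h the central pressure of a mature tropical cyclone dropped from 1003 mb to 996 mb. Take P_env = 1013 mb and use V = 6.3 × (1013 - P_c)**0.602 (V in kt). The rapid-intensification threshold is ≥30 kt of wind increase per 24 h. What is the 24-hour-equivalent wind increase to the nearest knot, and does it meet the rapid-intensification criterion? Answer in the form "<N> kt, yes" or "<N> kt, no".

38 kt, yes

V₁: ΔP = 10, V ≈ 6.3 × 10^0.602 ≈ 25.20 kt.
V₂: ΔP = 17, V ≈ 6.3 × 17^0.602 ≈ 34.68 kt.
ΔV over 6 h = 9.48 kt → 24 h equivalent = 9.48 × 24/6 ≈ 37.92 kt.
38 kt ≥ 30 kt ⇒ rapid intensification.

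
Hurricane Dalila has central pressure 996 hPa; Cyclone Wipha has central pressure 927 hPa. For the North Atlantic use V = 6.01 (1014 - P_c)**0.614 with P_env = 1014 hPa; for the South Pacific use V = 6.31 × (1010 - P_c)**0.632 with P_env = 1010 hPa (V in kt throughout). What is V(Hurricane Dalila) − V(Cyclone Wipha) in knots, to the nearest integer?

-68 kt

Hurricane Dalila: ΔP = 18; V ≈ 6.01 × 18^0.614 ≈ 35.45 kt.
Cyclone Wipha: ΔP = 83; V ≈ 6.31 × 83^0.632 ≈ 103.01 kt.
Difference ≈ 35.45 − 103.01 = -67.56 → -68 kt.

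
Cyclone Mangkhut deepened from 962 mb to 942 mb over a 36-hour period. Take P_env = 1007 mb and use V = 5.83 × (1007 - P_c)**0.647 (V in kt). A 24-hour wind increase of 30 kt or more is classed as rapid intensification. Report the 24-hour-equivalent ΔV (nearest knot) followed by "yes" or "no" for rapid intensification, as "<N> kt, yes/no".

V₁: ΔP = 45, V ≈ 5.83 × 45^0.647 ≈ 68.44 kt.
V₂: ΔP = 65, V ≈ 5.83 × 65^0.647 ≈ 86.82 kt.
ΔV over 36 h = 18.38 kt → 24 h equivalent = 18.38 × 24/36 ≈ 12.25 kt.
12 kt < 30 kt ⇒ not rapid intensification.

12 kt, no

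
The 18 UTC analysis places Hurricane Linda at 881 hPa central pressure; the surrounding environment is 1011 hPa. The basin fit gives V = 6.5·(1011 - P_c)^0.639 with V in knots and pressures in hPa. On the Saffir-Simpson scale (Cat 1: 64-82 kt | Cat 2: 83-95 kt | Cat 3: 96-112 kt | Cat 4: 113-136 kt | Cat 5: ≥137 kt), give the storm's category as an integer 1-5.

ΔP = 1011 − 881 = 130 hPa.
V ≈ 6.5 × 130^0.639 = 6.5 × 22.43 ≈ 146 kt.
146 kt falls in the Category 5 band.

5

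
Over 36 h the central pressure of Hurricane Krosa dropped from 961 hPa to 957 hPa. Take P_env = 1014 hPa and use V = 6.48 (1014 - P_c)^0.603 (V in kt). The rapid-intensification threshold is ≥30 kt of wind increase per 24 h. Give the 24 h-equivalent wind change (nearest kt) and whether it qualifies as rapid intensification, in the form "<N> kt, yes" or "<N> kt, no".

V₁: ΔP = 53, V ≈ 6.48 × 53^0.603 ≈ 71.01 kt.
V₂: ΔP = 57, V ≈ 6.48 × 57^0.603 ≈ 74.19 kt.
ΔV over 36 h = 3.18 kt → 24 h equivalent = 3.18 × 24/36 ≈ 2.12 kt.
2 kt < 30 kt ⇒ not rapid intensification.

2 kt, no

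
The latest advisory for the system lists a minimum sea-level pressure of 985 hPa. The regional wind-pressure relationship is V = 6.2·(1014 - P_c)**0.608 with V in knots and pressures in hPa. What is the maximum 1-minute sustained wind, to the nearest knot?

48 kt

ΔP = 1014 − 985 = 29 hPa.
29^0.608 ≈ 7.747.
V ≈ 6.2 × 7.747 ≈ 48.0 kt.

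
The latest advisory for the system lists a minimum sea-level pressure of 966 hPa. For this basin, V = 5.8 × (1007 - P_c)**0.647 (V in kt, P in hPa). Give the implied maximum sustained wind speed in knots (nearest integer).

64 kt

ΔP = 1007 − 966 = 41 hPa.
41^0.647 ≈ 11.053.
V ≈ 5.8 × 11.053 ≈ 64.1 kt.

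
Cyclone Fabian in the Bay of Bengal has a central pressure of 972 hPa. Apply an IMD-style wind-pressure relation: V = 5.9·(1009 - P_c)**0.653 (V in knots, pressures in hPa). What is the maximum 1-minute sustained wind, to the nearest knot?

ΔP = 1009 − 972 = 37 hPa.
37^0.653 ≈ 10.569.
V ≈ 5.9 × 10.569 ≈ 62.4 kt.

62 kt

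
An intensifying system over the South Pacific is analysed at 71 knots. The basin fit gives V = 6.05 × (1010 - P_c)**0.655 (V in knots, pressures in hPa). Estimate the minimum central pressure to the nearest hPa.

967 hPa

ΔP = (V / 6.05)^(1/0.655) = (71/6.05)^1.527.
71/6.05 = 11.736; 11.736^1.527 ≈ 42.94 hPa.
P_c = 1010 − 42.94 = 967.06 ≈ 967 hPa.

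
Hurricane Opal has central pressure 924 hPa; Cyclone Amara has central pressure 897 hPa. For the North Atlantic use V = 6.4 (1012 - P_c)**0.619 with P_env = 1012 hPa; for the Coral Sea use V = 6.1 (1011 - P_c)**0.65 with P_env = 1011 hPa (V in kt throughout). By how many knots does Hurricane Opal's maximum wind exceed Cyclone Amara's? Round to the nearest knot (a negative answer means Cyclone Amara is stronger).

Hurricane Opal: ΔP = 88; V ≈ 6.4 × 88^0.619 ≈ 102.29 kt.
Cyclone Amara: ΔP = 114; V ≈ 6.1 × 114^0.65 ≈ 132.53 kt.
Difference ≈ 102.29 − 132.53 = -30.24 → -30 kt.

-30 kt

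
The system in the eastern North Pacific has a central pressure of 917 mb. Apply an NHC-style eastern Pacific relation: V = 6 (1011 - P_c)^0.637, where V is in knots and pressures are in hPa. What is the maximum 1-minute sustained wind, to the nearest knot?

ΔP = 1011 − 917 = 94 mb.
94^0.637 ≈ 18.067.
V ≈ 6 × 18.067 ≈ 108.4 kt.

108 kt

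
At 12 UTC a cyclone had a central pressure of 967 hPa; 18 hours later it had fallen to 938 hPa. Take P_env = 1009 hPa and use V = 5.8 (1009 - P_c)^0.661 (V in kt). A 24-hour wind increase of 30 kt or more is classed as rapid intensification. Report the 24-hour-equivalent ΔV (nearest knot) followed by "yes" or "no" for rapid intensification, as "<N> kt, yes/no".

38 kt, yes

V₁: ΔP = 42, V ≈ 5.8 × 42^0.661 ≈ 68.61 kt.
V₂: ΔP = 71, V ≈ 5.8 × 71^0.661 ≈ 97.08 kt.
ΔV over 18 h = 28.47 kt → 24 h equivalent = 28.47 × 24/18 ≈ 37.96 kt.
38 kt ≥ 30 kt ⇒ rapid intensification.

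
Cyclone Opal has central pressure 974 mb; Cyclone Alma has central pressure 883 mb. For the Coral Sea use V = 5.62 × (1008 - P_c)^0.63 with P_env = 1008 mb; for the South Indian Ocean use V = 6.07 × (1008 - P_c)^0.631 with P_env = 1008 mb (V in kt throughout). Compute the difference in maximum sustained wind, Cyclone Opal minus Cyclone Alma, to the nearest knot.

-76 kt

Cyclone Opal: ΔP = 34; V ≈ 5.62 × 34^0.63 ≈ 51.83 kt.
Cyclone Alma: ΔP = 125; V ≈ 6.07 × 125^0.631 ≈ 127.74 kt.
Difference ≈ 51.83 − 127.74 = -75.91 → -76 kt.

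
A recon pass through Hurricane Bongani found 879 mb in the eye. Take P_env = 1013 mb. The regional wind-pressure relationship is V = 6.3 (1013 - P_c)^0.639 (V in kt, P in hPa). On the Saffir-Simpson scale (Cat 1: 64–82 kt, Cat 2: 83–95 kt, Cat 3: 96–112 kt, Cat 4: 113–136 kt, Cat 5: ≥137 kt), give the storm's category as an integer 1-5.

5

ΔP = 1013 − 879 = 134 mb.
V ≈ 6.3 × 134^0.639 = 6.3 × 22.87 ≈ 144 kt.
144 kt falls in the Category 5 band.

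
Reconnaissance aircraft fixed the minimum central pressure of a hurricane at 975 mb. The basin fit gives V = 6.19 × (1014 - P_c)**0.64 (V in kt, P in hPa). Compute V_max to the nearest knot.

ΔP = 1014 − 975 = 39 mb.
39^0.64 ≈ 10.430.
V ≈ 6.19 × 10.430 ≈ 64.6 kt.

65 kt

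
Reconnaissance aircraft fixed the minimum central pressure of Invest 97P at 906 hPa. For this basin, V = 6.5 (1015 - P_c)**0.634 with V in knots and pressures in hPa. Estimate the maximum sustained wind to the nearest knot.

ΔP = 1015 − 906 = 109 hPa.
109^0.634 ≈ 19.576.
V ≈ 6.5 × 19.576 ≈ 127.2 kt.

127 kt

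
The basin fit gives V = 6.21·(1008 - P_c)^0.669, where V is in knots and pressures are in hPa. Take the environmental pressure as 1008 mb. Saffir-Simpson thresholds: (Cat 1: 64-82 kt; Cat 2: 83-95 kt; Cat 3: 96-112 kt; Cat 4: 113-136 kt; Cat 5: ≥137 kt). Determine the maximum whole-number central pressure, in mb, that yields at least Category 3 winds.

948 mb

Category 3 begins at V = 96 kt.
Required ΔP = (96/6.21)^(1/0.669) = 15.459^1.495 ≈ 59.92 mb.
P_c ≤ 1008 − 59.92 = 948.08, so the highest integer P_c is 948 mb.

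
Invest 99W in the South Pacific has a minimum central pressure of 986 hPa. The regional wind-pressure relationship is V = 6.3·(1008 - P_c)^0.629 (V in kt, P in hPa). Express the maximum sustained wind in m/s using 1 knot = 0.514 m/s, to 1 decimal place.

ΔP = 1008 − 986 = 22 hPa.
V ≈ 6.3 × 22^0.629 = 6.3 × 6.988 ≈ 44.028 kt.
44.028 × 0.514 ≈ 22.63 m/s → 22.6 m/s.

22.6 m/s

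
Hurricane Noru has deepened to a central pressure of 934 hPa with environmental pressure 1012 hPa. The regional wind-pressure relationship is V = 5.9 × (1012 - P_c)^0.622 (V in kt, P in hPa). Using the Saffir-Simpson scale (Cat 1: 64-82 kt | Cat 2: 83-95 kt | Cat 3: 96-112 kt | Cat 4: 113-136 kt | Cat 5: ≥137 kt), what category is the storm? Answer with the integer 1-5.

2

ΔP = 1012 − 934 = 78 hPa.
V ≈ 5.9 × 78^0.622 = 5.9 × 15.03 ≈ 89 kt.
89 kt falls in the Category 2 band.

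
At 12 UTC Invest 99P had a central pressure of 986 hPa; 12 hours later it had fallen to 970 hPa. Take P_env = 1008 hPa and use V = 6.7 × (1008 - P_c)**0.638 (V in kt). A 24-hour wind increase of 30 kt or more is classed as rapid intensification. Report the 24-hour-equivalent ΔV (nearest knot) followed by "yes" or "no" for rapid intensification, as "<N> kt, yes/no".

40 kt, yes

V₁: ΔP = 22, V ≈ 6.7 × 22^0.638 ≈ 48.14 kt.
V₂: ΔP = 38, V ≈ 6.7 × 38^0.638 ≈ 68.23 kt.
ΔV over 12 h = 20.09 kt → 24 h equivalent = 20.09 × 24/12 ≈ 40.18 kt.
40 kt ≥ 30 kt ⇒ rapid intensification.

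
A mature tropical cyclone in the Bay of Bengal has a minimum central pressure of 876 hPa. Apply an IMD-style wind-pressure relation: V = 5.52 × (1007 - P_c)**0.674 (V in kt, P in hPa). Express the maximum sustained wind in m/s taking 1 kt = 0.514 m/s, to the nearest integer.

ΔP = 1007 − 876 = 131 hPa.
V ≈ 5.52 × 131^0.674 = 5.52 × 26.733 ≈ 147.564 kt.
147.564 × 0.514 ≈ 75.85 m/s → 76 m/s.

76 m/s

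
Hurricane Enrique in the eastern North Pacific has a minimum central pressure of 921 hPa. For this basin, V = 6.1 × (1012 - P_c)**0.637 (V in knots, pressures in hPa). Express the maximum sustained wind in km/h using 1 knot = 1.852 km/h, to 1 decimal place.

199.9 km/h

ΔP = 1012 − 921 = 91 hPa.
V ≈ 6.1 × 91^0.637 = 6.1 × 17.697 ≈ 107.954 kt.
107.954 × 1.852 ≈ 199.93 km/h → 199.9 km/h.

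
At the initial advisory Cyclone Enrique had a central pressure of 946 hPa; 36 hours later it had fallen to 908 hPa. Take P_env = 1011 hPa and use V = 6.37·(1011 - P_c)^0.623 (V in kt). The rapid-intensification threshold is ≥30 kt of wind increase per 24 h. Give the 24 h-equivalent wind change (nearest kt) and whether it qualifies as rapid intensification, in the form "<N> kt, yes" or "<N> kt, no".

V₁: ΔP = 65, V ≈ 6.37 × 65^0.623 ≈ 85.82 kt.
V₂: ΔP = 103, V ≈ 6.37 × 103^0.623 ≈ 114.32 kt.
ΔV over 36 h = 28.50 kt → 24 h equivalent = 28.50 × 24/36 ≈ 19.00 kt.
19 kt < 30 kt ⇒ not rapid intensification.

19 kt, no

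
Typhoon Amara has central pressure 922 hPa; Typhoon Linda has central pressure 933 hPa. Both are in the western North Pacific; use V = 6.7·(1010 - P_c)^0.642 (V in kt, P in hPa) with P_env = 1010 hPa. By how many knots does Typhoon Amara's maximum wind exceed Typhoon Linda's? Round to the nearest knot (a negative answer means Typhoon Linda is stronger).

10 kt

Typhoon Amara: ΔP = 88; V ≈ 6.7 × 88^0.642 ≈ 118.70 kt.
Typhoon Linda: ΔP = 77; V ≈ 6.7 × 77^0.642 ≈ 108.94 kt.
Difference ≈ 118.70 − 108.94 = 9.76 → 10 kt.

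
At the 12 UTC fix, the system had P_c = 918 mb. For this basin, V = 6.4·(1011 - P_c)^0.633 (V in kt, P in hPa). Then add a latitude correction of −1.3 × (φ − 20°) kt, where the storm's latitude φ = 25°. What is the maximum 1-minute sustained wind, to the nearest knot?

ΔP = 1011 − 918 = 93 mb.
93^0.633 ≈ 17.622.
V ≈ 6.4 × 17.622 ≈ 112.8 kt.
Latitude correction: −1.3 × (25 − 20) = -6.5 kt.
Corrected V ≈ 106.3 kt → 106 kt.

106 kt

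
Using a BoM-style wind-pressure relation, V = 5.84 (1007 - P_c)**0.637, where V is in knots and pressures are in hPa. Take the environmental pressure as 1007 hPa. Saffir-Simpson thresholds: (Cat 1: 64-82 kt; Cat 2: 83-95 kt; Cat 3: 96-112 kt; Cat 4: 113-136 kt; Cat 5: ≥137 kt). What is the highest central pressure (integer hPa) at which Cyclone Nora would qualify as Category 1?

964 hPa

Category 1 begins at V = 64 kt.
Required ΔP = (64/5.84)^(1/0.637) = 10.959^1.570 ≈ 42.88 hPa.
P_c ≤ 1007 − 42.88 = 964.12, so the highest integer P_c is 964 hPa.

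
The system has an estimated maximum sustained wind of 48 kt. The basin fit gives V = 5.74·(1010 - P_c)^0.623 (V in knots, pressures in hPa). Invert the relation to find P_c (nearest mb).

980 mb

ΔP = (V / 5.74)^(1/0.623) = (48/5.74)^1.605.
48/5.74 = 8.362; 8.362^1.605 ≈ 30.23 mb.
P_c = 1010 − 30.23 = 979.77 ≈ 980 mb.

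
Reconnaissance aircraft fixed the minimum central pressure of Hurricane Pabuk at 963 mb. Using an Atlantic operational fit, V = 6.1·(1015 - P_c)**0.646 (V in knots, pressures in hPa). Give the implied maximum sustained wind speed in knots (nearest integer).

78 kt

ΔP = 1015 − 963 = 52 mb.
52^0.646 ≈ 12.839.
V ≈ 6.1 × 12.839 ≈ 78.3 kt.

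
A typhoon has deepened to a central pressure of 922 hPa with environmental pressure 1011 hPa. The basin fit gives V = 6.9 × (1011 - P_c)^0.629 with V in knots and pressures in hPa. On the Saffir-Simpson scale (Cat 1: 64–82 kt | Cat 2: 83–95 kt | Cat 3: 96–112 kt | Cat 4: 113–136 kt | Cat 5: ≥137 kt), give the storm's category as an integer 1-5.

4

ΔP = 1011 − 922 = 89 hPa.
V ≈ 6.9 × 89^0.629 = 6.9 × 16.83 ≈ 116 kt.
116 kt falls in the Category 4 band.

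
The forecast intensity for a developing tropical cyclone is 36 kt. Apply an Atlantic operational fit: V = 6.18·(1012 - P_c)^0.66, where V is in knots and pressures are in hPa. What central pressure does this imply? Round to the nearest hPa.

998 hPa

ΔP = (V / 6.18)^(1/0.66) = (36/6.18)^1.515.
36/6.18 = 5.825; 5.825^1.515 ≈ 14.44 hPa.
P_c = 1012 − 14.44 = 997.56 ≈ 998 hPa.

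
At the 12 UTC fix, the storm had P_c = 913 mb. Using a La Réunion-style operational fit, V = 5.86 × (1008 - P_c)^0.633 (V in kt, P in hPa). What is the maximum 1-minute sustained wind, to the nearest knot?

ΔP = 1008 − 913 = 95 mb.
95^0.633 ≈ 17.861.
V ≈ 5.86 × 17.861 ≈ 104.7 kt.

105 kt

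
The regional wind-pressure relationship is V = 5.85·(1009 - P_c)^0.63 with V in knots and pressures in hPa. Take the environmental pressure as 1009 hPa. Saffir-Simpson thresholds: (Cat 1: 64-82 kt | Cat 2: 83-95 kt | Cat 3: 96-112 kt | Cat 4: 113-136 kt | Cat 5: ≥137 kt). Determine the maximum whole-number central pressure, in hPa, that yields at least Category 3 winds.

924 hPa

Category 3 begins at V = 96 kt.
Required ΔP = (96/5.85)^(1/0.63) = 16.410^1.587 ≈ 84.87 hPa.
P_c ≤ 1009 − 84.87 = 924.13, so the highest integer P_c is 924 hPa.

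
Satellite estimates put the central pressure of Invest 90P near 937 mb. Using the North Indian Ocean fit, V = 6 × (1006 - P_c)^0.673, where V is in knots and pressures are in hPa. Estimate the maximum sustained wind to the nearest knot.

ΔP = 1006 − 937 = 69 mb.
69^0.673 ≈ 17.280.
V ≈ 6 × 17.280 ≈ 103.7 kt.

104 kt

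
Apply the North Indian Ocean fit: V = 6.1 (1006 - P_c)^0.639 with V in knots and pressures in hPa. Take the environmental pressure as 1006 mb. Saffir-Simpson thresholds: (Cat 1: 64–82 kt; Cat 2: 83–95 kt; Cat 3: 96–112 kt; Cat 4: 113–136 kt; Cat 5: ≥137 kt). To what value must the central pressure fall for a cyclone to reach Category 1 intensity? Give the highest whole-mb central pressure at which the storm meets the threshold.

966 mb

Category 1 begins at V = 64 kt.
Required ΔP = (64/6.1)^(1/0.639) = 10.492^1.565 ≈ 39.59 mb.
P_c ≤ 1006 − 39.59 = 966.41, so the highest integer P_c is 966 mb.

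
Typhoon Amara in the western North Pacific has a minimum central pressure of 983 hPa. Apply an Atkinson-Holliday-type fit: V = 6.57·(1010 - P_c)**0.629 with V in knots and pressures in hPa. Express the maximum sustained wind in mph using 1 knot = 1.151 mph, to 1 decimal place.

ΔP = 1010 − 983 = 27 hPa.
V ≈ 6.57 × 27^0.629 = 6.57 × 7.949 ≈ 52.227 kt.
52.227 × 1.151 ≈ 60.11 mph → 60.1 mph.

60.1 mph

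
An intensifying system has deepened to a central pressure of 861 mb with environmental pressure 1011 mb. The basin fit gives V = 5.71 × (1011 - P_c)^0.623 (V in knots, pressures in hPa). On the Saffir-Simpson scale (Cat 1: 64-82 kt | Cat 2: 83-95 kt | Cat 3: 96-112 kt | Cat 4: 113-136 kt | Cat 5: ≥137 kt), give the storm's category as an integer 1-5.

ΔP = 1011 − 861 = 150 mb.
V ≈ 5.71 × 150^0.623 = 5.71 × 22.68 ≈ 130 kt.
130 kt falls in the Category 4 band.

4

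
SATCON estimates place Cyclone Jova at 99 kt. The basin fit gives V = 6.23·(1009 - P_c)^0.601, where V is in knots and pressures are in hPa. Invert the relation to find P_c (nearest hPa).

909 hPa

ΔP = (V / 6.23)^(1/0.601) = (99/6.23)^1.664.
99/6.23 = 15.891; 15.891^1.664 ≈ 99.67 hPa.
P_c = 1009 − 99.67 = 909.33 ≈ 909 hPa.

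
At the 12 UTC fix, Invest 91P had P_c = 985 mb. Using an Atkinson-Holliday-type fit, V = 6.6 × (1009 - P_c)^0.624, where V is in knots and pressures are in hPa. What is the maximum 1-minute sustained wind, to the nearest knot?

48 kt

ΔP = 1009 − 985 = 24 mb.
24^0.624 ≈ 7.265.
V ≈ 6.6 × 7.265 ≈ 48.0 kt.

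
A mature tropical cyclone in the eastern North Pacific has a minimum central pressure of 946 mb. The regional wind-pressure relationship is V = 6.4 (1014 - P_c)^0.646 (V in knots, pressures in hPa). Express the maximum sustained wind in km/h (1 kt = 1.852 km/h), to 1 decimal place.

ΔP = 1014 − 946 = 68 mb.
V ≈ 6.4 × 68^0.646 = 6.4 × 15.269 ≈ 97.719 kt.
97.719 × 1.852 ≈ 180.98 km/h → 181.0 km/h.

181.0 km/h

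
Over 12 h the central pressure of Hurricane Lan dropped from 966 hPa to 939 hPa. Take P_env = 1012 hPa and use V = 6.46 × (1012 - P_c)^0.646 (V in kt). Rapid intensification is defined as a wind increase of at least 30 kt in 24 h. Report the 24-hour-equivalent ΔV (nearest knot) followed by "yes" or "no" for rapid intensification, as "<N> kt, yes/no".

53 kt, yes

V₁: ΔP = 46, V ≈ 6.46 × 46^0.646 ≈ 76.63 kt.
V₂: ΔP = 73, V ≈ 6.46 × 73^0.646 ≈ 103.26 kt.
ΔV over 12 h = 26.63 kt → 24 h equivalent = 26.63 × 24/12 ≈ 53.26 kt.
53 kt ≥ 30 kt ⇒ rapid intensification.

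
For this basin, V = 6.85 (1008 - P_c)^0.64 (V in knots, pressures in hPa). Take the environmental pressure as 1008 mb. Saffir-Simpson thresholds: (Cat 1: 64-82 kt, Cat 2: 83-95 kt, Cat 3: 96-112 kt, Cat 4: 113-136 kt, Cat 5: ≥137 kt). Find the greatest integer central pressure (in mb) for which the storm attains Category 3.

Category 3 begins at V = 96 kt.
Required ΔP = (96/6.85)^(1/0.64) = 14.015^1.562 ≈ 61.88 mb.
P_c ≤ 1008 − 61.88 = 946.12, so the highest integer P_c is 946 mb.

946 mb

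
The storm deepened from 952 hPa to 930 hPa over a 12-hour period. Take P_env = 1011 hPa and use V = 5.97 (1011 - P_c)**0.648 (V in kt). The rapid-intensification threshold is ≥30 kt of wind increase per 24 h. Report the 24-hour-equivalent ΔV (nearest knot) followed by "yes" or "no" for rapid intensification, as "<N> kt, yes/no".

38 kt, yes

V₁: ΔP = 59, V ≈ 5.97 × 59^0.648 ≈ 83.85 kt.
V₂: ΔP = 81, V ≈ 5.97 × 81^0.648 ≈ 102.96 kt.
ΔV over 12 h = 19.11 kt → 24 h equivalent = 19.11 × 24/12 ≈ 38.22 kt.
38 kt ≥ 30 kt ⇒ rapid intensification.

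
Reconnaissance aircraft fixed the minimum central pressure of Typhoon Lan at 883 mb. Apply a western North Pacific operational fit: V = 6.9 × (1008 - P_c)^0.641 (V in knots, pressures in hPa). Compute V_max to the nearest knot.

152 kt

ΔP = 1008 − 883 = 125 mb.
125^0.641 ≈ 22.086.
V ≈ 6.9 × 22.086 ≈ 152.4 kt.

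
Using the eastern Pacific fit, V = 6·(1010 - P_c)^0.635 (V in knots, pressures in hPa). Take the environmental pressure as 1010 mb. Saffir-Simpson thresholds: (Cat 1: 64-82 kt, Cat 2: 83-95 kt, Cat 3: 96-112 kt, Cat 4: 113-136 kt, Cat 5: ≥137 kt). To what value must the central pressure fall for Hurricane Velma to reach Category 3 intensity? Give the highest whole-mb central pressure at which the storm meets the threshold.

931 mb

Category 3 begins at V = 96 kt.
Required ΔP = (96/6)^(1/0.635) = 16.000^1.575 ≈ 78.75 mb.
P_c ≤ 1010 − 78.75 = 931.25, so the highest integer P_c is 931 mb.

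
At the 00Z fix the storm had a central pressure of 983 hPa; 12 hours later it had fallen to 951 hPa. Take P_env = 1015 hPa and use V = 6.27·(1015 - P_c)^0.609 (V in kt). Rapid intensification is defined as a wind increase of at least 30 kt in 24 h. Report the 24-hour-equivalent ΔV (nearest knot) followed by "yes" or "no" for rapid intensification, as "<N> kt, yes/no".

V₁: ΔP = 32, V ≈ 6.27 × 32^0.609 ≈ 51.75 kt.
V₂: ΔP = 64, V ≈ 6.27 × 64^0.609 ≈ 78.93 kt.
ΔV over 12 h = 27.18 kt → 24 h equivalent = 27.18 × 24/12 ≈ 54.36 kt.
54 kt ≥ 30 kt ⇒ rapid intensification.

54 kt, yes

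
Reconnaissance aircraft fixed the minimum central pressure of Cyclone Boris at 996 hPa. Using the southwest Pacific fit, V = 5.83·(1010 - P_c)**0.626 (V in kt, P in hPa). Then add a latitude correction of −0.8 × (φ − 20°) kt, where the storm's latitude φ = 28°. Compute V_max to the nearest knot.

24 kt

ΔP = 1010 − 996 = 14 hPa.
14^0.626 ≈ 5.218.
V ≈ 5.83 × 5.218 ≈ 30.4 kt.
Latitude correction: −0.8 × (28 − 20) = -6.4 kt.
Corrected V ≈ 24 kt → 24 kt.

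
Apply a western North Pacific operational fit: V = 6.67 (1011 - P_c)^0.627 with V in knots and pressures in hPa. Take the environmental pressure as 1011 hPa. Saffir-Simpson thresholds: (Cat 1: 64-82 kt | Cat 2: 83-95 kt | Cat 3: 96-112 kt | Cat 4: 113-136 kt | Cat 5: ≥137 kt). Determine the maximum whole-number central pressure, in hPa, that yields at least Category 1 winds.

Category 1 begins at V = 64 kt.
Required ΔP = (64/6.67)^(1/0.627) = 9.595^1.595 ≈ 36.84 hPa.
P_c ≤ 1011 − 36.84 = 974.16, so the highest integer P_c is 974 hPa.

974 hPa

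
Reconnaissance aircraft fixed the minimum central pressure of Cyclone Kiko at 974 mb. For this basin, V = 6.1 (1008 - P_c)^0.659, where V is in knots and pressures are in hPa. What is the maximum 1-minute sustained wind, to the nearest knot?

ΔP = 1008 − 974 = 34 mb.
34^0.659 ≈ 10.215.
V ≈ 6.1 × 10.215 ≈ 62.3 kt.

62 kt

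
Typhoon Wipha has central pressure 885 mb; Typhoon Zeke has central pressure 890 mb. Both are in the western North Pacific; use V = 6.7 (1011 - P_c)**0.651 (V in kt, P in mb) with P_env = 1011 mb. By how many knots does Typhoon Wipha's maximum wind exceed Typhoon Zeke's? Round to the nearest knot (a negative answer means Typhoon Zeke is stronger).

4 kt

Typhoon Wipha: ΔP = 126; V ≈ 6.7 × 126^0.651 ≈ 156.10 kt.
Typhoon Zeke: ΔP = 121; V ≈ 6.7 × 121^0.651 ≈ 152.04 kt.
Difference ≈ 156.10 − 152.04 = 4.06 → 4 kt.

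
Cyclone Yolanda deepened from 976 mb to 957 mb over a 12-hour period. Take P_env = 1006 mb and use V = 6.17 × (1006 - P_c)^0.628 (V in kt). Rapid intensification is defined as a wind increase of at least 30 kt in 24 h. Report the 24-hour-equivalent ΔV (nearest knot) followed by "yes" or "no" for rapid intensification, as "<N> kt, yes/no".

V₁: ΔP = 30, V ≈ 6.17 × 30^0.628 ≈ 52.23 kt.
V₂: ΔP = 49, V ≈ 6.17 × 49^0.628 ≈ 71.08 kt.
ΔV over 12 h = 18.85 kt → 24 h equivalent = 18.85 × 24/12 ≈ 37.70 kt.
38 kt ≥ 30 kt ⇒ rapid intensification.

38 kt, yes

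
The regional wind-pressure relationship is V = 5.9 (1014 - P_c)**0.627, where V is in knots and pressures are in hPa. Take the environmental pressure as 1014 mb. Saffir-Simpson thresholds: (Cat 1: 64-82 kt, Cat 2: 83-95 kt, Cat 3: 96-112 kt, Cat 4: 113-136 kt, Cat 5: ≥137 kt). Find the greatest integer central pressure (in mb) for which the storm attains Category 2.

Category 2 begins at V = 83 kt.
Required ΔP = (83/5.9)^(1/0.627) = 14.068^1.595 ≈ 67.81 mb.
P_c ≤ 1014 − 67.81 = 946.19, so the highest integer P_c is 946 mb.

946 mb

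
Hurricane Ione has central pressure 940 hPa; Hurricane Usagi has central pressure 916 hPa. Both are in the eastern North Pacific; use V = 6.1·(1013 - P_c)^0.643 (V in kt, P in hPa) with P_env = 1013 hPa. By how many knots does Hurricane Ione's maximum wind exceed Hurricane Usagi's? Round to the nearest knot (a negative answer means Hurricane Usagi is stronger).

Hurricane Ione: ΔP = 73; V ≈ 6.1 × 73^0.643 ≈ 96.26 kt.
Hurricane Usagi: ΔP = 97; V ≈ 6.1 × 97^0.643 ≈ 115.56 kt.
Difference ≈ 96.26 − 115.56 = -19.30 → -19 kt.

-19 kt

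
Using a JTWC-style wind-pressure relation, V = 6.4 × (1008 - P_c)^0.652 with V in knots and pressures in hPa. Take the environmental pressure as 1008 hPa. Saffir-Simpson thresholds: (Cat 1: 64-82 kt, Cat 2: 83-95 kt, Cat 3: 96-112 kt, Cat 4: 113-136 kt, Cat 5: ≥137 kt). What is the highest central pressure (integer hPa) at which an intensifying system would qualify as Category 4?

926 hPa

Category 4 begins at V = 113 kt.
Required ΔP = (113/6.4)^(1/0.652) = 17.656^1.534 ≈ 81.74 hPa.
P_c ≤ 1008 − 81.74 = 926.26, so the highest integer P_c is 926 hPa.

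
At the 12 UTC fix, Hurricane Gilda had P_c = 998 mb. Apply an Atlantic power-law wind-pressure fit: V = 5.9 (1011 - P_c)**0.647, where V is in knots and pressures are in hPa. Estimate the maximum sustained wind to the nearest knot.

ΔP = 1011 − 998 = 13 mb.
13^0.647 ≈ 5.257.
V ≈ 5.9 × 5.257 ≈ 31.0 kt.

31 kt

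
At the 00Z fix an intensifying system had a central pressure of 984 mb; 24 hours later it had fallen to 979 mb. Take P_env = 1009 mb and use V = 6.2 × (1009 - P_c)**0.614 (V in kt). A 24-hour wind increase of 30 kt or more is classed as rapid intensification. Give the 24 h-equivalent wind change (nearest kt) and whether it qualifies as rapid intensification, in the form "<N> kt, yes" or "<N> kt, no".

5 kt, no

V₁: ΔP = 25, V ≈ 6.2 × 25^0.614 ≈ 44.74 kt.
V₂: ΔP = 30, V ≈ 6.2 × 30^0.614 ≈ 50.04 kt.
ΔV over 24 h = 5.30 kt → 24 h equivalent = 5.30 × 24/24 ≈ 5.30 kt.
5 kt < 30 kt ⇒ not rapid intensification.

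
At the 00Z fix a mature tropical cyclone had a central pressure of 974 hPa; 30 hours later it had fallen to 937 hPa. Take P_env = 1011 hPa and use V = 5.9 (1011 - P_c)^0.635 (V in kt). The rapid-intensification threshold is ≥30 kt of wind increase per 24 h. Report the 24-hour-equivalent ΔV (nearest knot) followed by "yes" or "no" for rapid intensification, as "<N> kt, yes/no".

V₁: ΔP = 37, V ≈ 5.9 × 37^0.635 ≈ 58.43 kt.
V₂: ΔP = 74, V ≈ 5.9 × 74^0.635 ≈ 90.74 kt.
ΔV over 30 h = 32.31 kt → 24 h equivalent = 32.31 × 24/30 ≈ 25.85 kt.
26 kt < 30 kt ⇒ not rapid intensification.

26 kt, no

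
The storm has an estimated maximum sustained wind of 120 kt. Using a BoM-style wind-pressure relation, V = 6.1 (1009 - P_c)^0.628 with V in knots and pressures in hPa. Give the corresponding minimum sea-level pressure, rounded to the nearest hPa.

894 hPa

ΔP = (V / 6.1)^(1/0.628) = (120/6.1)^1.592.
120/6.1 = 19.672; 19.672^1.592 ≈ 114.89 hPa.
P_c = 1009 − 114.89 = 894.11 ≈ 894 hPa.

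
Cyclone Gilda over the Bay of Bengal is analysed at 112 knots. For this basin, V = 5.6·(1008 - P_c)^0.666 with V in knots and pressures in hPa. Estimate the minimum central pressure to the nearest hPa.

918 hPa

ΔP = (V / 5.6)^(1/0.666) = (112/5.6)^1.502.
112/5.6 = 20.000; 20.000^1.502 ≈ 89.85 hPa.
P_c = 1008 − 89.85 = 918.15 ≈ 918 hPa.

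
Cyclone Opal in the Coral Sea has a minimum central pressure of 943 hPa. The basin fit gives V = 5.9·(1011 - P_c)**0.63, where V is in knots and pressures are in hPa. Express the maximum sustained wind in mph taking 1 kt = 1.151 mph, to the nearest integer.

ΔP = 1011 − 943 = 68 hPa.
V ≈ 5.9 × 68^0.63 = 5.9 × 14.272 ≈ 84.204 kt.
84.204 × 1.151 ≈ 96.92 mph → 97 mph.

97 mph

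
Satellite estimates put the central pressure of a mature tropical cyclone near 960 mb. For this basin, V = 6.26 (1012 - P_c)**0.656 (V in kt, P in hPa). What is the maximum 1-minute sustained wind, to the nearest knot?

ΔP = 1012 − 960 = 52 mb.
52^0.656 ≈ 13.357.
V ≈ 6.26 × 13.357 ≈ 83.6 kt.

84 kt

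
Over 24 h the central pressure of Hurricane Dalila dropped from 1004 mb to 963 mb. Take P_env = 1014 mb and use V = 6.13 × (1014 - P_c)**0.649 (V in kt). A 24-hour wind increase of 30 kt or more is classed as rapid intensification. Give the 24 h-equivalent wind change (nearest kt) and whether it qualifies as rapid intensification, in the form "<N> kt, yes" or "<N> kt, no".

51 kt, yes

V₁: ΔP = 10, V ≈ 6.13 × 10^0.649 ≈ 27.32 kt.
V₂: ΔP = 51, V ≈ 6.13 × 51^0.649 ≈ 78.65 kt.
ΔV over 24 h = 51.33 kt → 24 h equivalent = 51.33 × 24/24 ≈ 51.33 kt.
51 kt ≥ 30 kt ⇒ rapid intensification.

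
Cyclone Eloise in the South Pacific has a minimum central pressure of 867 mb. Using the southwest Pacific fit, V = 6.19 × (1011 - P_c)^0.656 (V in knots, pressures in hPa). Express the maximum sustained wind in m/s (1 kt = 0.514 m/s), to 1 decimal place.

ΔP = 1011 − 867 = 144 mb.
V ≈ 6.19 × 144^0.656 = 6.19 × 26.055 ≈ 161.278 kt.
161.278 × 0.514 ≈ 82.90 m/s → 82.9 m/s.

82.9 m/s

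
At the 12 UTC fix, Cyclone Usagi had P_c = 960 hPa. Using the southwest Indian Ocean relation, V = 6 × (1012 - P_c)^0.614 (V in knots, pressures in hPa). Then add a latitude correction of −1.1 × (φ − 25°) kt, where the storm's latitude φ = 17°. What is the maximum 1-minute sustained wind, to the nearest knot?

77 kt

ΔP = 1012 − 960 = 52 hPa.
52^0.614 ≈ 11.314.
V ≈ 6 × 11.314 ≈ 67.9 kt.
Latitude correction: −1.1 × (17 − 25) = 8.8 kt.
Corrected V ≈ 76.7 kt → 77 kt.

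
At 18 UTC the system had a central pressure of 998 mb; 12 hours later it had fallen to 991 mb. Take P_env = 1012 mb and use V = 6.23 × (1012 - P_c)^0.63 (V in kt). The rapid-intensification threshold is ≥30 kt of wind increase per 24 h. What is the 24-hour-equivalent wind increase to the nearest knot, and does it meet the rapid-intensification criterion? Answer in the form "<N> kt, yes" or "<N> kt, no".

19 kt, no

V₁: ΔP = 14, V ≈ 6.23 × 14^0.63 ≈ 32.85 kt.
V₂: ΔP = 21, V ≈ 6.23 × 21^0.63 ≈ 42.41 kt.
ΔV over 12 h = 9.56 kt → 24 h equivalent = 9.56 × 24/12 ≈ 19.12 kt.
19 kt < 30 kt ⇒ not rapid intensification.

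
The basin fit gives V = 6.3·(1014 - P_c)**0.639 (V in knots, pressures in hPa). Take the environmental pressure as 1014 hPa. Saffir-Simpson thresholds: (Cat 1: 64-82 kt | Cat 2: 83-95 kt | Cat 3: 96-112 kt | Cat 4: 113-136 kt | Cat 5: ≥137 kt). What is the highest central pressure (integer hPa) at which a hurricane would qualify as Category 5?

890 hPa

Category 5 begins at V = 137 kt.
Required ΔP = (137/6.3)^(1/0.639) = 21.746^1.565 ≈ 123.86 hPa.
P_c ≤ 1014 − 123.86 = 890.14, so the highest integer P_c is 890 hPa.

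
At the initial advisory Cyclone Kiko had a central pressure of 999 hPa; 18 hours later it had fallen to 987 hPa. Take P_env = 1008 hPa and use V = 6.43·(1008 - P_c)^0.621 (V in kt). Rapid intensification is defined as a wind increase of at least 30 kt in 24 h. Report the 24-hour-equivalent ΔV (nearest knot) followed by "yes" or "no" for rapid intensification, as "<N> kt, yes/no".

23 kt, no

V₁: ΔP = 9, V ≈ 6.43 × 9^0.621 ≈ 25.16 kt.
V₂: ΔP = 21, V ≈ 6.43 × 21^0.621 ≈ 42.59 kt.
ΔV over 18 h = 17.43 kt → 24 h equivalent = 17.43 × 24/18 ≈ 23.24 kt.
23 kt < 30 kt ⇒ not rapid intensification.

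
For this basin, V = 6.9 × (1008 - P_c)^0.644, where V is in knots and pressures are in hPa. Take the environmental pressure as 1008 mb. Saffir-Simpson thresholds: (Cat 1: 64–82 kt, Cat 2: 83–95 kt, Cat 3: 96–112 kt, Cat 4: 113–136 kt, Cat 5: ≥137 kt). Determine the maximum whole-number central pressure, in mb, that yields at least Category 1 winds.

976 mb

Category 1 begins at V = 64 kt.
Required ΔP = (64/6.9)^(1/0.644) = 9.275^1.553 ≈ 31.77 mb.
P_c ≤ 1008 − 31.77 = 976.23, so the highest integer P_c is 976 mb.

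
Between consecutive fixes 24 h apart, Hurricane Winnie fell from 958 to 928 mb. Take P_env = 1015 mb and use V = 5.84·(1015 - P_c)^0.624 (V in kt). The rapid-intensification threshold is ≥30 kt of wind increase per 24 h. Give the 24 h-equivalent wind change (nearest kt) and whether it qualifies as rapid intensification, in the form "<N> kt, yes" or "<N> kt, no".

V₁: ΔP = 57, V ≈ 5.84 × 57^0.624 ≈ 72.79 kt.
V₂: ΔP = 87, V ≈ 5.84 × 87^0.624 ≈ 94.77 kt.
ΔV over 24 h = 21.98 kt → 24 h equivalent = 21.98 × 24/24 ≈ 21.98 kt.
22 kt < 30 kt ⇒ not rapid intensification.

22 kt, no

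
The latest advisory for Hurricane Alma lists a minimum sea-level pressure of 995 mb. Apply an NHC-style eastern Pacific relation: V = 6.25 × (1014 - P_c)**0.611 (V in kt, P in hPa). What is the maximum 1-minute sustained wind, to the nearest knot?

38 kt

ΔP = 1014 − 995 = 19 mb.
19^0.611 ≈ 6.044.
V ≈ 6.25 × 6.044 ≈ 37.8 kt.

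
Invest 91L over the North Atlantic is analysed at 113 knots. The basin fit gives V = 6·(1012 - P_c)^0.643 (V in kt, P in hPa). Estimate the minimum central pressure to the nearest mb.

ΔP = (V / 6)^(1/0.643) = (113/6)^1.555.
113/6 = 18.833; 18.833^1.555 ≈ 96.11 mb.
P_c = 1012 − 96.11 = 915.89 ≈ 916 mb.

916 mb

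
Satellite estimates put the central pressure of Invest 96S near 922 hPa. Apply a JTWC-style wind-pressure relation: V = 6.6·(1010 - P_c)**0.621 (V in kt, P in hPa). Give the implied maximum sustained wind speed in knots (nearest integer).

ΔP = 1010 − 922 = 88 hPa.
88^0.621 ≈ 16.126.
V ≈ 6.6 × 16.126 ≈ 106.4 kt.

106 kt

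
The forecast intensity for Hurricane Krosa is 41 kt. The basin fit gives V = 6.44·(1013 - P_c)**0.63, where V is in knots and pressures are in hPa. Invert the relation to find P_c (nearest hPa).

994 hPa

ΔP = (V / 6.44)^(1/0.63) = (41/6.44)^1.587.
41/6.44 = 6.366; 6.366^1.587 ≈ 18.88 hPa.
P_c = 1013 − 18.88 = 994.12 ≈ 994 hPa.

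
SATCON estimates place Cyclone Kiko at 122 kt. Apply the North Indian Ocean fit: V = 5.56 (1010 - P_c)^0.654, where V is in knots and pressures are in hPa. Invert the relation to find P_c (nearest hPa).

ΔP = (V / 5.56)^(1/0.654) = (122/5.56)^1.529.
122/5.56 = 21.942; 21.942^1.529 ≈ 112.43 hPa.
P_c = 1010 − 112.43 = 897.57 ≈ 898 hPa.

898 hPa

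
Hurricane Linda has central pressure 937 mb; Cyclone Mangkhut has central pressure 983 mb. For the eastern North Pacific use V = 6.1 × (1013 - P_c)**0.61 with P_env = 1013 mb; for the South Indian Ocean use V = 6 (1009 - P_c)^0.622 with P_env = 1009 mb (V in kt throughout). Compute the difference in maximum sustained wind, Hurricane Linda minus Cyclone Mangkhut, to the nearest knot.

Hurricane Linda: ΔP = 76; V ≈ 6.1 × 76^0.61 ≈ 85.63 kt.
Cyclone Mangkhut: ΔP = 26; V ≈ 6 × 26^0.622 ≈ 45.53 kt.
Difference ≈ 85.63 − 45.53 = 40.10 → 40 kt.

40 kt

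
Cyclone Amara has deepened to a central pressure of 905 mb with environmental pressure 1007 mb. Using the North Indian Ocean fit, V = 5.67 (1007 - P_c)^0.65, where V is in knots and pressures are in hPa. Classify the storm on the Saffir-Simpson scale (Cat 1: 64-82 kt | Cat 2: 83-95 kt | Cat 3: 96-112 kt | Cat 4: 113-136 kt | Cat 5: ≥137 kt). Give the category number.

ΔP = 1007 − 905 = 102 mb.
V ≈ 5.67 × 102^0.65 = 5.67 × 20.21 ≈ 115 kt.
115 kt falls in the Category 4 band.

4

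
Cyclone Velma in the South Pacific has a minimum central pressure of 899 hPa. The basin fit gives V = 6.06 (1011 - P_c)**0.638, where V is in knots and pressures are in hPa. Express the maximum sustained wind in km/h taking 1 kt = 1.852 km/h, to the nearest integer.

ΔP = 1011 − 899 = 112 hPa.
V ≈ 6.06 × 112^0.638 = 6.06 × 20.296 ≈ 122.991 kt.
122.991 × 1.852 ≈ 227.78 km/h → 228 km/h.

228 km/h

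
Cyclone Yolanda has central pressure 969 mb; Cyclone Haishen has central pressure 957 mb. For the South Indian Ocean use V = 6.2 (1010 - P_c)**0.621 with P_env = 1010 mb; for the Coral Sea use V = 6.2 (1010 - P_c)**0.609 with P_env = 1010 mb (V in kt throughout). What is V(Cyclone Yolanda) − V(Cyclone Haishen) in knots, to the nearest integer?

Cyclone Yolanda: ΔP = 41; V ≈ 6.2 × 41^0.621 ≈ 62.22 kt.
Cyclone Haishen: ΔP = 53; V ≈ 6.2 × 53^0.609 ≈ 69.58 kt.
Difference ≈ 62.22 − 69.58 = -7.36 → -7 kt.

-7 kt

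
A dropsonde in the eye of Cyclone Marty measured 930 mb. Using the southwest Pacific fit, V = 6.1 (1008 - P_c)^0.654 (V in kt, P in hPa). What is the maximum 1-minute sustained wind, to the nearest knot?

105 kt

ΔP = 1008 − 930 = 78 mb.
78^0.654 ≈ 17.275.
V ≈ 6.1 × 17.275 ≈ 105.4 kt.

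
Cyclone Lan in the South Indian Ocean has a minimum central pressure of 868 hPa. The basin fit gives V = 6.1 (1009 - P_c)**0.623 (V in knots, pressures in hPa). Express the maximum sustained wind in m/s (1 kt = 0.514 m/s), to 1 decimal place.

68.4 m/s

ΔP = 1009 − 868 = 141 hPa.
V ≈ 6.1 × 141^0.623 = 6.1 × 21.825 ≈ 133.135 kt.
133.135 × 0.514 ≈ 68.43 m/s → 68.4 m/s.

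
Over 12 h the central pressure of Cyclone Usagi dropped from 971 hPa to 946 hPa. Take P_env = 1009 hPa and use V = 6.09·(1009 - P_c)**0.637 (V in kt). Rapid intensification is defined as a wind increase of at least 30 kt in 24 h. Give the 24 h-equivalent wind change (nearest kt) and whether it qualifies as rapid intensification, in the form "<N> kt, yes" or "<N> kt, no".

47 kt, yes

V₁: ΔP = 38, V ≈ 6.09 × 38^0.637 ≈ 61.79 kt.
V₂: ΔP = 63, V ≈ 6.09 × 63^0.637 ≈ 85.27 kt.
ΔV over 12 h = 23.48 kt → 24 h equivalent = 23.48 × 24/12 ≈ 46.96 kt.
47 kt ≥ 30 kt ⇒ rapid intensification.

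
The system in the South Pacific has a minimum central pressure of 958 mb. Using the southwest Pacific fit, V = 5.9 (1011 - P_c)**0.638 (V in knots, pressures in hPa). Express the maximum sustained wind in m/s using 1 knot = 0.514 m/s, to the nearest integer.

ΔP = 1011 − 958 = 53 mb.
V ≈ 5.9 × 53^0.638 = 5.9 × 12.592 ≈ 74.292 kt.
74.292 × 0.514 ≈ 38.19 m/s → 38 m/s.

38 m/s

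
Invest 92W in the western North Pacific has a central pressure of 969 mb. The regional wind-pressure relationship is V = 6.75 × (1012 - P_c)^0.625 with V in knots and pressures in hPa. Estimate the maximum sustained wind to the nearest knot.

71 kt

ΔP = 1012 − 969 = 43 mb.
43^0.625 ≈ 10.493.
V ≈ 6.75 × 10.493 ≈ 70.8 kt.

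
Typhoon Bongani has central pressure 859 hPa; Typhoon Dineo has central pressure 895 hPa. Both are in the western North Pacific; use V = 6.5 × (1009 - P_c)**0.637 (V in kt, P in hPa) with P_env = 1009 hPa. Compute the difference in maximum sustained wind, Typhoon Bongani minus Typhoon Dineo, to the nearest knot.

Typhoon Bongani: ΔP = 150; V ≈ 6.5 × 150^0.637 ≈ 158.16 kt.
Typhoon Dineo: ΔP = 114; V ≈ 6.5 × 114^0.637 ≈ 132.79 kt.
Difference ≈ 158.16 − 132.79 = 25.37 → 25 kt.

25 kt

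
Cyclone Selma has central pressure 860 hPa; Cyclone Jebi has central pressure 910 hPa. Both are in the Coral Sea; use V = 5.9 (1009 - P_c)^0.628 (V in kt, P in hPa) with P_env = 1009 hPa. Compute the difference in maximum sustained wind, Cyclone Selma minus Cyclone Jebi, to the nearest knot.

31 kt

Cyclone Selma: ΔP = 149; V ≈ 5.9 × 149^0.628 ≈ 136.65 kt.
Cyclone Jebi: ΔP = 99; V ≈ 5.9 × 99^0.628 ≈ 105.71 kt.
Difference ≈ 136.65 − 105.71 = 30.94 → 31 kt.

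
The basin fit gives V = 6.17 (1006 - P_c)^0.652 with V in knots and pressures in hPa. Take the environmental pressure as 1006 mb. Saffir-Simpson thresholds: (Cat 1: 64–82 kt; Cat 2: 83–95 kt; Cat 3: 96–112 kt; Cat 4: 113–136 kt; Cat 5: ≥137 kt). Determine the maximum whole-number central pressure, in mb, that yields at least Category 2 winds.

952 mb

Category 2 begins at V = 83 kt.
Required ΔP = (83/6.17)^(1/0.652) = 13.452^1.534 ≈ 53.86 mb.
P_c ≤ 1006 − 53.86 = 952.14, so the highest integer P_c is 952 mb.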